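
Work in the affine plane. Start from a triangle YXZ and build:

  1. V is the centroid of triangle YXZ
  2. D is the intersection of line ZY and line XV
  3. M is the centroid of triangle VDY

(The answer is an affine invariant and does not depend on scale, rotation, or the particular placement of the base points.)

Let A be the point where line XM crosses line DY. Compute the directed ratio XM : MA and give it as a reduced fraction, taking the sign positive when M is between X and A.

Assign Y = (0, 0), X = (1, 0), Z = (0, 1) — the answer is frame-independent, so this choice is without loss of generality.
1. V is the centroid of triangle YXZ ⇒ V = (1/3, 1/3)
2. D is the intersection of line ZY and line XV ⇒ D = (0, 1/2)
3. M is the centroid of triangle VDY ⇒ M = (1/9, 5/18)
line XM meets DY at A = (0, 5/16)
M = X + t·(A−X) with t = 8/9, so XM:MA = 8/9:1/9

XM:MA = 8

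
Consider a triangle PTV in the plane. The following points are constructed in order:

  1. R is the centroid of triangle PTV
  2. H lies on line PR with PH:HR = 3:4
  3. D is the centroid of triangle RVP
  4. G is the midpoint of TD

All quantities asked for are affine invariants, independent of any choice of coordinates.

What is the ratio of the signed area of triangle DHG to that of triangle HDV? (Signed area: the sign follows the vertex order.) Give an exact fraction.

[DHG]:[HDV] = 8

Work in coordinates with P = (0, 0), T = (1, 0), V = (0, 1).
1. R is the centroid of triangle PTV ⇒ R = (1/3, 1/3)
2. H lies on line PR with PH:HR = 3:4 ⇒ H = (1/7, 1/7)
3. D is the centroid of triangle RVP ⇒ D = (1/9, 4/9)
4. G is the midpoint of TD ⇒ G = (5/9, 2/9)
2·[DHG] = 8/63, 2·[HDV] = 1/63
[DHG]:[HDV] = 8/63:1/63 = 8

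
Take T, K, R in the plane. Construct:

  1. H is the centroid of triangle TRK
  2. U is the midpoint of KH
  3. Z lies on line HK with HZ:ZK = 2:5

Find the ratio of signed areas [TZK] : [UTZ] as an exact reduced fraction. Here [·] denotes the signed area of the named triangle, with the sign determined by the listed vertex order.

[TZK]:[UTZ] = 10/3

Set T = (0, 0), K = (1, 0), R = (0, 1); any affine frame gives the same invariant.
1. H is the centroid of triangle TRK ⇒ H = (1/3, 1/3)
2. U is the midpoint of KH ⇒ U = (2/3, 1/6)
3. Z lies on line HK with HZ:ZK = 2:5 ⇒ Z = (11/21, 5/21)
2·[TZK] = -5/21, 2·[UTZ] = -1/14
[TZK]:[UTZ] = -5/21:-1/14 = 10/3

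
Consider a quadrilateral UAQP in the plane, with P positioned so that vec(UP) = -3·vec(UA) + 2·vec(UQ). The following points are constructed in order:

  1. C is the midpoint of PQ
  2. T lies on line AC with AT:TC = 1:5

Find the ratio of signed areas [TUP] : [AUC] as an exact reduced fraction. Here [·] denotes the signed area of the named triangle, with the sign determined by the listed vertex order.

Set U = (0, 0), A = (1, 0), Q = (0, 1), P = (-3, 2); any affine frame gives the same invariant.
1. C is the midpoint of PQ ⇒ C = (-3/2, 3/2)
2. T lies on line AC with AT:TC = 1:5 ⇒ T = (7/12, 1/4)
2·[TUP] = -23/12, 2·[AUC] = -3/2
[TUP]:[AUC] = -23/12:-3/2 = 23/18

[TUP]:[AUC] = 23/18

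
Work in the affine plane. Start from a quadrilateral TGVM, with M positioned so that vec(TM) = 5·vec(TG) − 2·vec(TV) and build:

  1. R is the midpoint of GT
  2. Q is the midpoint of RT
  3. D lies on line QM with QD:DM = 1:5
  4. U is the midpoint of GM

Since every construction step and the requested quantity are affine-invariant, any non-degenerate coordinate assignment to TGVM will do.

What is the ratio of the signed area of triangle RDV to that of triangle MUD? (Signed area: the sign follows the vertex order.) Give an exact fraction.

Set T = (0, 0), G = (1, 0), V = (0, 1), M = (5, -2); any affine frame gives the same invariant.
1. R is the midpoint of GT ⇒ R = (1/2, 0)
2. Q is the midpoint of RT ⇒ Q = (1/4, 0)
3. D lies on line QM with QD:DM = 1:5 ⇒ D = (25/24, -1/3)
4. U is the midpoint of GM ⇒ U = (3, -1)
2·[RDV] = 3/8, 2·[MUD] = 5/8
[RDV]:[MUD] = 3/8:5/8 = 3/5

[RDV]:[MUD] = 3/5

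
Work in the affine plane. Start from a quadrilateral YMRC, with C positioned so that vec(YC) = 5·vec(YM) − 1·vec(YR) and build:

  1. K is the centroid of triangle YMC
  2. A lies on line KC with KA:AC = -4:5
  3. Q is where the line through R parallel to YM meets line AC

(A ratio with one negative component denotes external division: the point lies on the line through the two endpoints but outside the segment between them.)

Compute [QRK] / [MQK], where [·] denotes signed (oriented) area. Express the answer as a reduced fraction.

[QRK]:[MQK] = -8

Choose coordinates Y = (0, 0), M = (1, 0), R = (0, 1), C = (5, -1).
1. K is the centroid of triangle YMC ⇒ K = (2, -1/3)
2. A lies on line KC with KA:AC = -4:5 ⇒ A = (-10, 7/3)
3. Q is where the line through R parallel to YM meets line AC ⇒ Q = (-4, 1)
2·[QRK] = -16/3, 2·[MQK] = 2/3
[QRK]:[MQK] = -16/3:2/3 = -8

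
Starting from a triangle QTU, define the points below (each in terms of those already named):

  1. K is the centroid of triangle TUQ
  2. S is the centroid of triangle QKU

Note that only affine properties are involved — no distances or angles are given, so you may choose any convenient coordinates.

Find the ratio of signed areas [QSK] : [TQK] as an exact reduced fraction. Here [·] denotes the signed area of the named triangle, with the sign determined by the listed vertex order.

[QSK]:[TQK] = 1/3

Set Q = (0, 0), T = (1, 0), U = (0, 1); any affine frame gives the same invariant.
1. K is the centroid of triangle TUQ ⇒ K = (1/3, 1/3)
2. S is the centroid of triangle QKU ⇒ S = (1/9, 4/9)
2·[QSK] = -1/9, 2·[TQK] = -1/3
[QSK]:[TQK] = -1/9:-1/3 = 1/3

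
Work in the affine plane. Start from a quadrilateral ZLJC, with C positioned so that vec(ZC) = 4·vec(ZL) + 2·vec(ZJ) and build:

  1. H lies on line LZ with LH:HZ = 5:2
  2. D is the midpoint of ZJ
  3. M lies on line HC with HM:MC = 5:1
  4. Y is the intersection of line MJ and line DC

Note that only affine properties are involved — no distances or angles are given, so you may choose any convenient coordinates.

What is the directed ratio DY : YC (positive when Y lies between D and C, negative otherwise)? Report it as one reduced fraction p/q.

Assign Z = (0, 0), L = (1, 0), J = (0, 1), C = (4, 2) — the answer is frame-independent, so this choice is without loss of generality.
1. H lies on line LZ with LH:HZ = 5:2 ⇒ H = (2/7, 0)
2. D is the midpoint of ZJ ⇒ D = (0, 1/2)
3. M lies on line HC with HM:MC = 5:1 ⇒ M = (71/21, 5/3)
4. Y is the intersection of line MJ and line DC ⇒ Y = (284/101, 157/101)
Y = D + t·(C−D) with t = 71/101, so DY:YC = t:(1−t) = 71/101:30/101

DY:YC = 71/30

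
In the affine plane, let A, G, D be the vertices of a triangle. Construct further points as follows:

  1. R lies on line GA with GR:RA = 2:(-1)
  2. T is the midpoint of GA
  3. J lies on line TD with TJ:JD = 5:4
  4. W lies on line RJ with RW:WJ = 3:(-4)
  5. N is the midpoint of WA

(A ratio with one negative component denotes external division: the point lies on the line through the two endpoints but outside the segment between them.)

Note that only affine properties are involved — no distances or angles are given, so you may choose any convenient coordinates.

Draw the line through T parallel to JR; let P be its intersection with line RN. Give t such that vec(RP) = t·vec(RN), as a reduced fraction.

Assign A = (0, 0), G = (1, 0), D = (0, 1) — the answer is frame-independent, so this choice is without loss of generality.
1. R lies on line GA with GR:RA = 2:(-1) ⇒ R = (-1, 0)
2. T is the midpoint of GA ⇒ T = (1/2, 0)
3. J lies on line TD with TJ:JD = 5:4 ⇒ J = (2/9, 5/9)
4. W lies on line RJ with RW:WJ = 3:(-4) ⇒ W = (-14/3, -5/3)
5. N is the midpoint of WA ⇒ N = (-7/3, -5/6)
through T parallel to JR: direction (-11/9, -5/9); meets RN at P = (-5, -5/2)
P = R + t·(N−R) with t = 3

t = 3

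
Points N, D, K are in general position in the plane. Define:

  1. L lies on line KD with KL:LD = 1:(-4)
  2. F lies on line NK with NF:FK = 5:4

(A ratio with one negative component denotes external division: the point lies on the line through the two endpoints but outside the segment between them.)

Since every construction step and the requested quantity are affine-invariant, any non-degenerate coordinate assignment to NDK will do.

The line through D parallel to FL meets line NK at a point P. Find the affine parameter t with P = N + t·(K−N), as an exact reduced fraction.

Work in coordinates with N = (0, 0), D = (1, 0), K = (0, 1).
1. L lies on line KD with KL:LD = 1:(-4) ⇒ L = (-1/3, 4/3)
2. F lies on line NK with NF:FK = 5:4 ⇒ F = (0, 5/9)
through D parallel to FL: direction (-1/3, 7/9); meets NK at P = (0, 7/3)
P = N + t·(K−N) with t = 7/3

t = 7/3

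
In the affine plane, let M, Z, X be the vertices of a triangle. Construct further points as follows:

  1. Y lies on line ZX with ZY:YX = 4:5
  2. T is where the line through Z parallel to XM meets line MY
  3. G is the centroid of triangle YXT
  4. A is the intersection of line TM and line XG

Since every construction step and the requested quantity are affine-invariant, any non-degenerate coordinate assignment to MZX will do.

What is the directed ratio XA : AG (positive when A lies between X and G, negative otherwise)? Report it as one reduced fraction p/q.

Choose coordinates M = (0, 0), Z = (1, 0), X = (0, 1).
1. Y lies on line ZX with ZY:YX = 4:5 ⇒ Y = (5/9, 4/9)
2. T is where the line through Z parallel to XM meets line MY ⇒ T = (1, 4/5)
3. G is the centroid of triangle YXT ⇒ G = (14/27, 101/135)
4. A is the intersection of line TM and line XG ⇒ A = (7/9, 28/45)
A = X + t·(G−X) with t = 3/2, so XA:AG = t:(1−t) = 3/2:-1/2

XA:AG = -3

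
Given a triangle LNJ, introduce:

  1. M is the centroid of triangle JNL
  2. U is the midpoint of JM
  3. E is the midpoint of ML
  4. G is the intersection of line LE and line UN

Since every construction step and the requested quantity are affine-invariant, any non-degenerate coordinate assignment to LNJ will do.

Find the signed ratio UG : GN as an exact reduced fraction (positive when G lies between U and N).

UG:GN = 1/2

Assign L = (0, 0), N = (1, 0), J = (0, 1) — the answer is frame-independent, so this choice is without loss of generality.
1. M is the centroid of triangle JNL ⇒ M = (1/3, 1/3)
2. U is the midpoint of JM ⇒ U = (1/6, 2/3)
3. E is the midpoint of ML ⇒ E = (1/6, 1/6)
4. G is the intersection of line LE and line UN ⇒ G = (4/9, 4/9)
G = U + t·(N−U) with t = 1/3, so UG:GN = t:(1−t) = 1/3:2/3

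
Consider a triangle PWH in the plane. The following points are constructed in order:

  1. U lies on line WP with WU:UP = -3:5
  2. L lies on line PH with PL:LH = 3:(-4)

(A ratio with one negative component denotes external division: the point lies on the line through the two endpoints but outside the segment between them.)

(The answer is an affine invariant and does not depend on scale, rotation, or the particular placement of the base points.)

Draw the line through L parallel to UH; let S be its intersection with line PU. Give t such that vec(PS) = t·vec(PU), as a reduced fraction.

Set P = (0, 0), W = (1, 0), H = (0, 1); any affine frame gives the same invariant.
1. U lies on line WP with WU:UP = -3:5 ⇒ U = (5/2, 0)
2. L lies on line PH with PL:LH = 3:(-4) ⇒ L = (0, -3)
through L parallel to UH: direction (-5/2, 1); meets PU at S = (-15/2, 0)
S = P + t·(U−P) with t = -3

t = -3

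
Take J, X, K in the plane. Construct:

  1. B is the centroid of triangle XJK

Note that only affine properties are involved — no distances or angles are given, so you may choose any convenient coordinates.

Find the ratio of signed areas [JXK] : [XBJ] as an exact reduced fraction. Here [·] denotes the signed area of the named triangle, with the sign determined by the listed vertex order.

Choose coordinates J = (0, 0), X = (1, 0), K = (0, 1).
1. B is the centroid of triangle XJK ⇒ B = (1/3, 1/3)
2·[JXK] = 1, 2·[XBJ] = 1/3
[JXK]:[XBJ] = 1:1/3 = 3

[JXK]:[XBJ] = 3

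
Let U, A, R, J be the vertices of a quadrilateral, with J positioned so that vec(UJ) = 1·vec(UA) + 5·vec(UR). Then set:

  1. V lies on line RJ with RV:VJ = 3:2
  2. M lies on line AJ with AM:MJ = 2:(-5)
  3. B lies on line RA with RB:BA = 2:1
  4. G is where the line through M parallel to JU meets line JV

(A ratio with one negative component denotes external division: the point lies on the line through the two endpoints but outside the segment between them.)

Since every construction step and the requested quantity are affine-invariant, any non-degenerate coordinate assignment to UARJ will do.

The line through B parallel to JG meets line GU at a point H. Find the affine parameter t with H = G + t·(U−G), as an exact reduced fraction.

Work in coordinates with U = (0, 0), A = (1, 0), R = (0, 1), J = (1, 5).
1. V lies on line RJ with RV:VJ = 3:2 ⇒ V = (3/5, 17/5)
2. M lies on line AJ with AM:MJ = 2:(-5) ⇒ M = (1, -10/3)
3. B lies on line RA with RB:BA = 2:1 ⇒ B = (2/3, 1/3)
4. G is where the line through M parallel to JU meets line JV ⇒ G = (28/3, 115/3)
through B parallel to JG: direction (25/3, 100/3); meets GU at H = (-196/9, -805/9)
H = G + t·(U−G) with t = 10/3

t = 10/3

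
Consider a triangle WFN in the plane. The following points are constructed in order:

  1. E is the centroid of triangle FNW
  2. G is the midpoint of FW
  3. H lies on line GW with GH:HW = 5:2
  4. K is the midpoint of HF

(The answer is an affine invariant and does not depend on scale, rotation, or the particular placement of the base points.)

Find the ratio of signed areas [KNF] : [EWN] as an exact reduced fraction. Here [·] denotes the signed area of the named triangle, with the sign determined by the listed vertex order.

Work in coordinates with W = (0, 0), F = (1, 0), N = (0, 1).
1. E is the centroid of triangle FNW ⇒ E = (1/3, 1/3)
2. G is the midpoint of FW ⇒ G = (1/2, 0)
3. H lies on line GW with GH:HW = 5:2 ⇒ H = (1/7, 0)
4. K is the midpoint of HF ⇒ K = (4/7, 0)
2·[KNF] = -3/7, 2·[EWN] = -1/3
[KNF]:[EWN] = -3/7:-1/3 = 9/7

[KNF]:[EWN] = 9/7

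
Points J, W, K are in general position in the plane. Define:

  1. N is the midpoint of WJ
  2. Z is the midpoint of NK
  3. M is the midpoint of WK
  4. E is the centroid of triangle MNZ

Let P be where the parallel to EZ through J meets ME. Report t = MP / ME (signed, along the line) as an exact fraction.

t = 4

Work in coordinates with J = (0, 0), W = (1, 0), K = (0, 1).
1. N is the midpoint of WJ ⇒ N = (1/2, 0)
2. Z is the midpoint of NK ⇒ Z = (1/4, 1/2)
3. M is the midpoint of WK ⇒ M = (1/2, 1/2)
4. E is the centroid of triangle MNZ ⇒ E = (5/12, 1/3)
through J parallel to EZ: direction (-1/6, 1/6); meets ME at P = (1/6, -1/6)
P = M + t·(E−M) with t = 4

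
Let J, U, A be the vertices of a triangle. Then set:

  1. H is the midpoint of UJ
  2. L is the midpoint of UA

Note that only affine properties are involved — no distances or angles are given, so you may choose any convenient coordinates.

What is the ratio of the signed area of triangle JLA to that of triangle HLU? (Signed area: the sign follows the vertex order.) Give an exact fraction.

Set J = (0, 0), U = (1, 0), A = (0, 1); any affine frame gives the same invariant.
1. H is the midpoint of UJ ⇒ H = (1/2, 0)
2. L is the midpoint of UA ⇒ L = (1/2, 1/2)
2·[JLA] = 1/2, 2·[HLU] = -1/4
[JLA]:[HLU] = 1/2:-1/4 = -2

[JLA]:[HLU] = -2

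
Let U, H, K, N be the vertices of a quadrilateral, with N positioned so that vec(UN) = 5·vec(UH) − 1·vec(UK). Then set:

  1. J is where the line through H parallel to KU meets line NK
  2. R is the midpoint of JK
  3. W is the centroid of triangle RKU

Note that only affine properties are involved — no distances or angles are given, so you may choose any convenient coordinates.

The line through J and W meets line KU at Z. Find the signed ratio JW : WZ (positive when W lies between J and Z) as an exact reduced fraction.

JW:WZ = 5

Work in coordinates with U = (0, 0), H = (1, 0), K = (0, 1), N = (5, -1).
1. J is where the line through H parallel to KU meets line NK ⇒ J = (1, 3/5)
2. R is the midpoint of JK ⇒ R = (1/2, 4/5)
3. W is the centroid of triangle RKU ⇒ W = (1/6, 3/5)
line JW meets KU at Z = (0, 3/5)
W = J + t·(Z−J) with t = 5/6, so JW:WZ = 5/6:1/6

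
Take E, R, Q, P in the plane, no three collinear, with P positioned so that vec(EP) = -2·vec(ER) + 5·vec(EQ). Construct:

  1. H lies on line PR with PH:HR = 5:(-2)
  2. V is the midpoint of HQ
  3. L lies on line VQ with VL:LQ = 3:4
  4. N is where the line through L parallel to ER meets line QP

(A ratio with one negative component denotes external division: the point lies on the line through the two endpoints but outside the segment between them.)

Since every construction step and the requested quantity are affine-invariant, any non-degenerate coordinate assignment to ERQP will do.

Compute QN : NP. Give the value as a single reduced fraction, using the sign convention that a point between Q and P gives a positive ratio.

QN:NP = -13/55

Set E = (0, 0), R = (1, 0), Q = (0, 1), P = (-2, 5); any affine frame gives the same invariant.
1. H lies on line PR with PH:HR = 5:(-2) ⇒ H = (3, -10/3)
2. V is the midpoint of HQ ⇒ V = (3/2, -7/6)
3. L lies on line VQ with VL:LQ = 3:4 ⇒ L = (6/7, -5/21)
4. N is where the line through L parallel to ER meets line QP ⇒ N = (13/21, -5/21)
N = Q + t·(P−Q) with t = -13/42, so QN:NP = t:(1−t) = -13/42:55/42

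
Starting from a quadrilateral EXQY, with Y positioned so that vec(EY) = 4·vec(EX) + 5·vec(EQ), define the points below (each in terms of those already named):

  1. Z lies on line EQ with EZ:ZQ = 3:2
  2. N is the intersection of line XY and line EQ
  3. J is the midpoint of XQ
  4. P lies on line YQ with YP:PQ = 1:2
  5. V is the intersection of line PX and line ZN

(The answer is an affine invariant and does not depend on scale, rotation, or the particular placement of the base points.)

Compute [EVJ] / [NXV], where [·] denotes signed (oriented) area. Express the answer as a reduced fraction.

Set E = (0, 0), X = (1, 0), Q = (0, 1), Y = (4, 5); any affine frame gives the same invariant.
1. Z lies on line EQ with EZ:ZQ = 3:2 ⇒ Z = (0, 3/5)
2. N is the intersection of line XY and line EQ ⇒ N = (0, -5/3)
3. J is the midpoint of XQ ⇒ J = (1/2, 1/2)
4. P lies on line YQ with YP:PQ = 1:2 ⇒ P = (8/3, 11/3)
5. V is the intersection of line PX and line ZN ⇒ V = (0, -11/5)
2·[EVJ] = 11/10, 2·[NXV] = -8/15
[EVJ]:[NXV] = 11/10:-8/15 = -33/16

[EVJ]:[NXV] = -33/16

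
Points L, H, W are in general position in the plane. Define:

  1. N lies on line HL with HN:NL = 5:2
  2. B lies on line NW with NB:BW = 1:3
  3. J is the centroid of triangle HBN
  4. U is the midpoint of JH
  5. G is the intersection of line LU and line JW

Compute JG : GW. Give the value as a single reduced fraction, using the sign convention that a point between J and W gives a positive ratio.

JG:GW = -1/18

Choose coordinates L = (0, 0), H = (1, 0), W = (0, 1).
1. N lies on line HL with HN:NL = 5:2 ⇒ N = (2/7, 0)
2. B lies on line NW with NB:BW = 1:3 ⇒ B = (3/14, 1/4)
3. J is the centroid of triangle HBN ⇒ J = (1/2, 1/12)
4. U is the midpoint of JH ⇒ U = (3/4, 1/24)
5. G is the intersection of line LU and line JW ⇒ G = (9/17, 1/34)
G = J + t·(W−J) with t = -1/17, so JG:GW = t:(1−t) = -1/17:18/17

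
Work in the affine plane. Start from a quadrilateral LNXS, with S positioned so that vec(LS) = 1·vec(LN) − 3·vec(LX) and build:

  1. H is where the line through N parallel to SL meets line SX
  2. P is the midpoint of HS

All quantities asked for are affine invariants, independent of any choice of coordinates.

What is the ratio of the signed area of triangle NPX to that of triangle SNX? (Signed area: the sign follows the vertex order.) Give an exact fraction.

Choose coordinates L = (0, 0), N = (1, 0), X = (0, 1), S = (1, -3).
1. H is where the line through N parallel to SL meets line SX ⇒ H = (-2, 9)
2. P is the midpoint of HS ⇒ P = (-1/2, 3)
2·[NPX] = 3/2, 2·[SNX] = 3
[NPX]:[SNX] = 3/2:3 = 1/2

[NPX]:[SNX] = 1/2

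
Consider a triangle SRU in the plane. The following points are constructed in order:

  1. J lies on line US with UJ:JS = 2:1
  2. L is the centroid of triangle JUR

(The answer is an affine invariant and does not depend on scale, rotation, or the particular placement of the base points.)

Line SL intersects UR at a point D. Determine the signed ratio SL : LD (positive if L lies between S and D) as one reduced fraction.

SL:LD = 7/2

Set S = (0, 0), R = (1, 0), U = (0, 1); any affine frame gives the same invariant.
1. J lies on line US with UJ:JS = 2:1 ⇒ J = (0, 1/3)
2. L is the centroid of triangle JUR ⇒ L = (1/3, 4/9)
line SL meets UR at D = (3/7, 4/7)
L = S + t·(D−S) with t = 7/9, so SL:LD = 7/9:2/9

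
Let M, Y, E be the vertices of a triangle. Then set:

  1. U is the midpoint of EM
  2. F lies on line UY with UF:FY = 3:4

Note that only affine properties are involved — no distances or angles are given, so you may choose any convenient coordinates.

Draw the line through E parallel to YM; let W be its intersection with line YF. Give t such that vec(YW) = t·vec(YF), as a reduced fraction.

t = 7/2

Set M = (0, 0), Y = (1, 0), E = (0, 1); any affine frame gives the same invariant.
1. U is the midpoint of EM ⇒ U = (0, 1/2)
2. F lies on line UY with UF:FY = 3:4 ⇒ F = (3/7, 2/7)
through E parallel to YM: direction (-1, 0); meets YF at W = (-1, 1)
W = Y + t·(F−Y) with t = 7/2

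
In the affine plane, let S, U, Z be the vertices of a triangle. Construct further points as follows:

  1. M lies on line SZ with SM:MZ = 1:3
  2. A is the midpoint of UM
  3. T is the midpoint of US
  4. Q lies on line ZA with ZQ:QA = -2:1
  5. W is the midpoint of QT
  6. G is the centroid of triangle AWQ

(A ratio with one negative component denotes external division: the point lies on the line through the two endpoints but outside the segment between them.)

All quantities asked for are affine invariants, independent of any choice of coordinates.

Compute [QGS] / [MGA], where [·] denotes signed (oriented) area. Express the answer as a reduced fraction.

Assign S = (0, 0), U = (1, 0), Z = (0, 1) — the answer is frame-independent, so this choice is without loss of generality.
1. M lies on line SZ with SM:MZ = 1:3 ⇒ M = (0, 1/4)
2. A is the midpoint of UM ⇒ A = (1/2, 1/8)
3. T is the midpoint of US ⇒ T = (1/2, 0)
4. Q lies on line ZA with ZQ:QA = -2:1 ⇒ Q = (1, -3/4)
5. W is the midpoint of QT ⇒ W = (3/4, -3/8)
6. G is the centroid of triangle AWQ ⇒ G = (3/4, -1/3)
2·[QGS] = 11/48, 2·[MGA] = 19/96
[QGS]:[MGA] = 11/48:19/96 = 22/19

[QGS]:[MGA] = 22/19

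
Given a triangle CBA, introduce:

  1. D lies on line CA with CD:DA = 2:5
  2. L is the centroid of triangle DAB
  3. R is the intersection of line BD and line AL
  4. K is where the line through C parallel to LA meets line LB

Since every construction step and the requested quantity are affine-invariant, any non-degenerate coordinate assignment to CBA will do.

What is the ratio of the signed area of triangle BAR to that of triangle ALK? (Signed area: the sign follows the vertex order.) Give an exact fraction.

Assign C = (0, 0), B = (1, 0), A = (0, 1) — the answer is frame-independent, so this choice is without loss of generality.
1. D lies on line CA with CD:DA = 2:5 ⇒ D = (0, 2/7)
2. L is the centroid of triangle DAB ⇒ L = (1/3, 3/7)
3. R is the intersection of line BD and line AL ⇒ R = (1/2, 1/7)
4. K is where the line through C parallel to LA meets line LB ⇒ K = (-3/5, 36/35)
2·[BAR] = 5/14, 2·[ALK] = -1/3
[BAR]:[ALK] = 5/14:-1/3 = -15/14

[BAR]:[ALK] = -15/14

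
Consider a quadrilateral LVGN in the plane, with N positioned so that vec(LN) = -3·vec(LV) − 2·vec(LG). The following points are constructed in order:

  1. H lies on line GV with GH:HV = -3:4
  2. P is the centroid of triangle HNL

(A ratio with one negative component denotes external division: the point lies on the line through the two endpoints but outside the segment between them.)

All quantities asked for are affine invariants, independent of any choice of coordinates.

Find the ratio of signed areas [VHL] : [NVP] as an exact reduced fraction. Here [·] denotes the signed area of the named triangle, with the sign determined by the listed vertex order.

Assign L = (0, 0), V = (1, 0), G = (0, 1), N = (-3, -2) — the answer is frame-independent, so this choice is without loss of generality.
1. H lies on line GV with GH:HV = -3:4 ⇒ H = (-3, 4)
2. P is the centroid of triangle HNL ⇒ P = (-2, 2/3)
2·[VHL] = 4, 2·[NVP] = 26/3
[VHL]:[NVP] = 4:26/3 = 6/13

[VHL]:[NVP] = 6/13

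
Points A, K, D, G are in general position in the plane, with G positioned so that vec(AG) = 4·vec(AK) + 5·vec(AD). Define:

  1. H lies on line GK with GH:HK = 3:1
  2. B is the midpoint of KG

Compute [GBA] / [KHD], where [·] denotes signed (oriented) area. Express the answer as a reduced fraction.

[GBA]:[KHD] = -5/4

Set A = (0, 0), K = (1, 0), D = (0, 1), G = (4, 5); any affine frame gives the same invariant.
1. H lies on line GK with GH:HK = 3:1 ⇒ H = (7/4, 5/4)
2. B is the midpoint of KG ⇒ B = (5/2, 5/2)
2·[GBA] = -5/2, 2·[KHD] = 2
[GBA]:[KHD] = -5/2:2 = -5/4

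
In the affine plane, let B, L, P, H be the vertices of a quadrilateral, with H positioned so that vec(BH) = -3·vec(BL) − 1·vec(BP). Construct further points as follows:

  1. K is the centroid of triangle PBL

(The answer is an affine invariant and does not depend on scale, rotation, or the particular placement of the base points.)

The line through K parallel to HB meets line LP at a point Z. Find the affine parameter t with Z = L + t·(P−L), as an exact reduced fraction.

Choose coordinates B = (0, 0), L = (1, 0), P = (0, 1), H = (-3, -1).
1. K is the centroid of triangle PBL ⇒ K = (1/3, 1/3)
through K parallel to HB: direction (3, 1); meets LP at Z = (7/12, 5/12)
Z = L + t·(P−L) with t = 5/12

t = 5/12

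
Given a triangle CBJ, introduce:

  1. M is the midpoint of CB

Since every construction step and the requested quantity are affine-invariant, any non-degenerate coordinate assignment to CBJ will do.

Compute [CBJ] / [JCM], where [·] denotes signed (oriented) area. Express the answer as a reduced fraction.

Work in coordinates with C = (0, 0), B = (1, 0), J = (0, 1).
1. M is the midpoint of CB ⇒ M = (1/2, 0)
2·[CBJ] = 1, 2·[JCM] = 1/2
[CBJ]:[JCM] = 1:1/2 = 2

[CBJ]:[JCM] = 2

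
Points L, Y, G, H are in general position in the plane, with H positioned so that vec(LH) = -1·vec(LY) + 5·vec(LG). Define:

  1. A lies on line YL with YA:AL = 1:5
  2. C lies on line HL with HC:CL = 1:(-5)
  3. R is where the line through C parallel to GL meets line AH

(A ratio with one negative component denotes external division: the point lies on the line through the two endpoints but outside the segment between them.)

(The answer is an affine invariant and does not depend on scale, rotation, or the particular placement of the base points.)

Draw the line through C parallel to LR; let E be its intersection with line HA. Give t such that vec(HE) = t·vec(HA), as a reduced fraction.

Assign L = (0, 0), Y = (1, 0), G = (0, 1), H = (-1, 5) — the answer is frame-independent, so this choice is without loss of generality.
1. A lies on line YL with YA:AL = 1:5 ⇒ A = (5/6, 0)
2. C lies on line HL with HC:CL = 1:(-5) ⇒ C = (-5/4, 25/4)
3. R is where the line through C parallel to GL meets line AH ⇒ R = (-5/4, 125/22)
through C parallel to LR: direction (-5/4, 125/22); meets HA at E = (-15/16, 425/88)
E = H + t·(A−H) with t = 3/88

t = 3/88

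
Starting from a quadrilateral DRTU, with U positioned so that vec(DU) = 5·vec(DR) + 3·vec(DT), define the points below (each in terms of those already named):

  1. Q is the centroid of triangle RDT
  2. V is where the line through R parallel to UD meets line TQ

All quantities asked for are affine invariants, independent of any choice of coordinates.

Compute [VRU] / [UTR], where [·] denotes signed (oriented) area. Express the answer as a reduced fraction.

Assign D = (0, 0), R = (1, 0), T = (0, 1), U = (5, 3) — the answer is frame-independent, so this choice is without loss of generality.
1. Q is the centroid of triangle RDT ⇒ Q = (1/3, 1/3)
2. V is where the line through R parallel to UD meets line TQ ⇒ V = (8/13, -3/13)
2·[VRU] = 3/13, 2·[UTR] = 7
[VRU]:[UTR] = 3/13:7 = 3/91

[VRU]:[UTR] = 3/91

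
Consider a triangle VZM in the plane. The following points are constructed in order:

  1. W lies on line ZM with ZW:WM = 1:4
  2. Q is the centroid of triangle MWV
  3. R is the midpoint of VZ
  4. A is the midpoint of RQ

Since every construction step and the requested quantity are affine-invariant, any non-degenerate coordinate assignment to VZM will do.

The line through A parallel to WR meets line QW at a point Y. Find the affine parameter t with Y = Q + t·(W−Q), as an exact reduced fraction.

t = 1/2

Work in coordinates with V = (0, 0), Z = (1, 0), M = (0, 1).
1. W lies on line ZM with ZW:WM = 1:4 ⇒ W = (4/5, 1/5)
2. Q is the centroid of triangle MWV ⇒ Q = (4/15, 2/5)
3. R is the midpoint of VZ ⇒ R = (1/2, 0)
4. A is the midpoint of RQ ⇒ A = (23/60, 1/5)
through A parallel to WR: direction (-3/10, -1/5); meets QW at Y = (8/15, 3/10)
Y = Q + t·(W−Q) with t = 1/2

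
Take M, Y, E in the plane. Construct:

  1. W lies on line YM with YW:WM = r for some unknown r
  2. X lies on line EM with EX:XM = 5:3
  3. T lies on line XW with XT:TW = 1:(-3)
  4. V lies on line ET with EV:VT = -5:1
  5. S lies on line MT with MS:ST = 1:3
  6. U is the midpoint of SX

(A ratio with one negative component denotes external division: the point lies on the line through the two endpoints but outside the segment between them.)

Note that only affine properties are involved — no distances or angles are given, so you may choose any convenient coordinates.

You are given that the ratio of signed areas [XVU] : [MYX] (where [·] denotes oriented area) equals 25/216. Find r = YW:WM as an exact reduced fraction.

r = 4/5

Set M = (0, 0), Y = (1, 0), E = (0, 1); any affine frame gives the same invariant.
1. With YW:WM = r, write λ = r/(r+1) so W = Y + λ·(M−Y); W is affine-linear in λ
2. X lies on line EM with EX:XM = 5:3 ⇒ X = (0, 3/8)
3. T lies on line XW with XT:TW = 1:(-3) ⇒ T is an affine combination of earlier points and hence also affine-linear in λ
4. V lies on line ET with EV:VT = -5:1 ⇒ V is an affine combination of earlier points and hence also affine-linear in λ
5. S lies on line MT with MS:ST = 1:3 ⇒ S is an affine combination of earlier points and hence also affine-linear in λ
6. U is the midpoint of SX ⇒ U is an affine combination of earlier points and hence also affine-linear in λ
Every point depending on W is an affine combination of W and λ-independent points, so each such coordinate is linear in λ; the λ² term in each signed area is a multiple of (M−Y)×(M−Y) = 0, so 2·[XVU] and 2·[MYX] are each linear in λ. Evaluating at λ=0 and λ=1:
  2·[XVU] = -5/64·λ + 5/64,   2·[MYX] = 3/8
So [XVU]:[MYX] = (-5/64·λ + 5/64) / (3/8). Setting this equal to 25/216:
  -5/64·λ + 5/64 = 25/216·(3/8)  ⇒  λ = 4/9
Then r = λ/(1−λ) = (4/9)/(5/9) = 4/5. Check: with r = 4/5, W = (5/9, 0) and [XVU]:[MYX] = 25/216 as required.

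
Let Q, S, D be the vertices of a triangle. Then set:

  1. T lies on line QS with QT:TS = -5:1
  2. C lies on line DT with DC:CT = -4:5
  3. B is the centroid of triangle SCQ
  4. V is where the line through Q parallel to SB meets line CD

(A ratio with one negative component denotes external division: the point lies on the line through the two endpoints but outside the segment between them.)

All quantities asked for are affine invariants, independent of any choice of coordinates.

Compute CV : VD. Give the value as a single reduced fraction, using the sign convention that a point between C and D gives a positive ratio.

CV:VD = -10/7

Set Q = (0, 0), S = (1, 0), D = (0, 1); any affine frame gives the same invariant.
1. T lies on line QS with QT:TS = -5:1 ⇒ T = (5/4, 0)
2. C lies on line DT with DC:CT = -4:5 ⇒ C = (-5, 5)
3. B is the centroid of triangle SCQ ⇒ B = (-4/3, 5/3)
4. V is where the line through Q parallel to SB meets line CD ⇒ V = (35/3, -25/3)
V = C + t·(D−C) with t = 10/3, so CV:VD = t:(1−t) = 10/3:-7/3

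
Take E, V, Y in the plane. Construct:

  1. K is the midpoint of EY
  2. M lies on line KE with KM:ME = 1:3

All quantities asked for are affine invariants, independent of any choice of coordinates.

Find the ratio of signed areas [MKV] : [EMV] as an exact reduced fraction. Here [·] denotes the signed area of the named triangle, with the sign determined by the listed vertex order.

[MKV]:[EMV] = 1/3

Choose coordinates E = (0, 0), V = (1, 0), Y = (0, 1).
1. K is the midpoint of EY ⇒ K = (0, 1/2)
2. M lies on line KE with KM:ME = 1:3 ⇒ M = (0, 3/8)
2·[MKV] = -1/8, 2·[EMV] = -3/8
[MKV]:[EMV] = -1/8:-3/8 = 1/3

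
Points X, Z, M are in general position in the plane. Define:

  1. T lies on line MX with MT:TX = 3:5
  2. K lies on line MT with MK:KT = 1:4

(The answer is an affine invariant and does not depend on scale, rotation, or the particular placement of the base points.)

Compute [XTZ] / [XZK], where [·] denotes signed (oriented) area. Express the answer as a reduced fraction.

Set X = (0, 0), Z = (1, 0), M = (0, 1); any affine frame gives the same invariant.
1. T lies on line MX with MT:TX = 3:5 ⇒ T = (0, 5/8)
2. K lies on line MT with MK:KT = 1:4 ⇒ K = (0, 37/40)
2·[XTZ] = -5/8, 2·[XZK] = 37/40
[XTZ]:[XZK] = -5/8:37/40 = -25/37

[XTZ]:[XZK] = -25/37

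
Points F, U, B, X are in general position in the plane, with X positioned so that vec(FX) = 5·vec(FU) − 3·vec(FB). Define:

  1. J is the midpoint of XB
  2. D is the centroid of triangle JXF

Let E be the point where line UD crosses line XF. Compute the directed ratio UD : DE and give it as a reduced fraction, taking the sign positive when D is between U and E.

UD:DE = 13/5

Choose coordinates F = (0, 0), U = (1, 0), B = (0, 1), X = (5, -3).
1. J is the midpoint of XB ⇒ J = (5/2, -1)
2. D is the centroid of triangle JXF ⇒ D = (5/2, -4/3)
line UD meets XF at E = (40/13, -24/13)
D = U + t·(E−U) with t = 13/18, so UD:DE = 13/18:5/18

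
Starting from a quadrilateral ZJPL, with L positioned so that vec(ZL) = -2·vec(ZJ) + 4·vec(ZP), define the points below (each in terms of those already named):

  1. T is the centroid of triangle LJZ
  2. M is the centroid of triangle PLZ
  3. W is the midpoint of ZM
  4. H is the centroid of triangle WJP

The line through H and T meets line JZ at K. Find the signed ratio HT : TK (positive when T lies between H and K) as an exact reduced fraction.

HT:TK = -13/24

Choose coordinates Z = (0, 0), J = (1, 0), P = (0, 1), L = (-2, 4).
1. T is the centroid of triangle LJZ ⇒ T = (-1/3, 4/3)
2. M is the centroid of triangle PLZ ⇒ M = (-2/3, 5/3)
3. W is the midpoint of ZM ⇒ W = (-1/3, 5/6)
4. H is the centroid of triangle WJP ⇒ H = (2/9, 11/18)
line HT meets JZ at K = (9/13, 0)
T = H + t·(K−H) with t = -13/11, so HT:TK = -13/11:24/11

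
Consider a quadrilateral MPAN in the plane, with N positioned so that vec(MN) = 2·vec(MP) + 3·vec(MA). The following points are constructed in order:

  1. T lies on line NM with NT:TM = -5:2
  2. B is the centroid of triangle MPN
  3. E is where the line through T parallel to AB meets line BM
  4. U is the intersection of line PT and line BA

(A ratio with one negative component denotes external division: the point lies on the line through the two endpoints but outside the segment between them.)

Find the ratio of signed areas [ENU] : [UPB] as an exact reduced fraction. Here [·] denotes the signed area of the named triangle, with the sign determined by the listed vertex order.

Set M = (0, 0), P = (1, 0), A = (0, 1), N = (2, 3); any affine frame gives the same invariant.
1. T lies on line NM with NT:TM = -5:2 ⇒ T = (-4/3, -2)
2. B is the centroid of triangle MPN ⇒ B = (1, 1)
3. E is where the line through T parallel to AB meets line BM ⇒ E = (-2, -2)
4. U is the intersection of line PT and line BA ⇒ U = (13/6, 1)
2·[ENU] = -53/6, 2·[UPB] = -7/6
[ENU]:[UPB] = -53/6:-7/6 = 53/7

[ENU]:[UPB] = 53/7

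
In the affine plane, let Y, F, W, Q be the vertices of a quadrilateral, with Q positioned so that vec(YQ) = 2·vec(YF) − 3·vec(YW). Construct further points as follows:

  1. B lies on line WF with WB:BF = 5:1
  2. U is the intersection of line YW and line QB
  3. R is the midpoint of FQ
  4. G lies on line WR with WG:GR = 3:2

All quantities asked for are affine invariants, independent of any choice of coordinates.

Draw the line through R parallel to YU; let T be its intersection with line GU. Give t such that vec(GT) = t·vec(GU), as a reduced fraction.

Work in coordinates with Y = (0, 0), F = (1, 0), W = (0, 1), Q = (2, -3).
1. B lies on line WF with WB:BF = 5:1 ⇒ B = (5/6, 1/6)
2. U is the intersection of line YW and line QB ⇒ U = (0, 17/7)
3. R is the midpoint of FQ ⇒ R = (3/2, -3/2)
4. G lies on line WR with WG:GR = 3:2 ⇒ G = (9/10, -1/2)
through R parallel to YU: direction (0, 17/7); meets GU at T = (3/2, -103/42)
T = G + t·(U−G) with t = -2/3

t = -2/3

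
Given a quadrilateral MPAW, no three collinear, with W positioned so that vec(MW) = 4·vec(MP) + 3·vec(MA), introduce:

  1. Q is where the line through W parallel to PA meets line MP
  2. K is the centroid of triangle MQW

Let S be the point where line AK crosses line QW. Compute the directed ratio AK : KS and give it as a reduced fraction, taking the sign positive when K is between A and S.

Choose coordinates M = (0, 0), P = (1, 0), A = (0, 1), W = (4, 3).
1. Q is where the line through W parallel to PA meets line MP ⇒ Q = (7, 0)
2. K is the centroid of triangle MQW ⇒ K = (11/3, 1)
line AK meets QW at S = (6, 1)
K = A + t·(S−A) with t = 11/18, so AK:KS = 11/18:7/18

AK:KS = 11/7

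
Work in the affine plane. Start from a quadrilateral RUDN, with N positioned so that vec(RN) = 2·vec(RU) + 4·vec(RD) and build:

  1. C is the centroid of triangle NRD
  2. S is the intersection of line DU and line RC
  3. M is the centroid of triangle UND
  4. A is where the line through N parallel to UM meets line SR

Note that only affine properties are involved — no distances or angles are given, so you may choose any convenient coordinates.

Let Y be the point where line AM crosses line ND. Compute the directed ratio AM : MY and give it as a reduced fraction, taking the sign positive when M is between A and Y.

AM:MY = -11/5

Assign R = (0, 0), U = (1, 0), D = (0, 1), N = (2, 4) — the answer is frame-independent, so this choice is without loss of generality.
1. C is the centroid of triangle NRD ⇒ C = (2/3, 5/3)
2. S is the intersection of line DU and line RC ⇒ S = (2/7, 5/7)
3. M is the centroid of triangle UND ⇒ M = (1, 5/3)
4. A is where the line through N parallel to UM meets line SR ⇒ A = (2, 5)
line AM meets ND at Y = (16/11, 35/11)
M = A + t·(Y−A) with t = 11/6, so AM:MY = 11/6:-5/6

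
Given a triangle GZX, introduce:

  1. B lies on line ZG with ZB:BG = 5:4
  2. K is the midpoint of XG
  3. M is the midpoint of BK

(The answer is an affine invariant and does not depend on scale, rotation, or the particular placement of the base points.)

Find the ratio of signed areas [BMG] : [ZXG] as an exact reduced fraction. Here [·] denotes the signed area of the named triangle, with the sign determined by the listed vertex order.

Choose coordinates G = (0, 0), Z = (1, 0), X = (0, 1).
1. B lies on line ZG with ZB:BG = 5:4 ⇒ B = (4/9, 0)
2. K is the midpoint of XG ⇒ K = (0, 1/2)
3. M is the midpoint of BK ⇒ M = (2/9, 1/4)
2·[BMG] = 1/9, 2·[ZXG] = 1
[BMG]:[ZXG] = 1/9:1 = 1/9

[BMG]:[ZXG] = 1/9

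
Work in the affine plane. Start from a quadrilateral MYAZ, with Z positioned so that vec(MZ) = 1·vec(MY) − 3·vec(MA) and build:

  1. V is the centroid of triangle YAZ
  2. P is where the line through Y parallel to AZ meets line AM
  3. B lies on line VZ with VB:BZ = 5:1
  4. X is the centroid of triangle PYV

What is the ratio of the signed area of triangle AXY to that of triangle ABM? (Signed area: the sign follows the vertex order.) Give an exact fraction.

[AXY]:[ABM] = 12/17

Set M = (0, 0), Y = (1, 0), A = (0, 1), Z = (1, -3); any affine frame gives the same invariant.
1. V is the centroid of triangle YAZ ⇒ V = (2/3, -2/3)
2. P is where the line through Y parallel to AZ meets line AM ⇒ P = (0, 4)
3. B lies on line VZ with VB:BZ = 5:1 ⇒ B = (17/18, -47/18)
4. X is the centroid of triangle PYV ⇒ X = (5/9, 10/9)
2·[AXY] = -2/3, 2·[ABM] = -17/18
[AXY]:[ABM] = -2/3:-17/18 = 12/17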